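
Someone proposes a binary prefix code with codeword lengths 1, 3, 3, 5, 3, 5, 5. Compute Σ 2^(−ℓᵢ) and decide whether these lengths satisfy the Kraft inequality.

With common denominator 2^5 = 32: Σ 2^(−ℓᵢ) = 16/32 + 4/32 + 4/32 + 1/32 + 4/32 + 1/32 + 1/32 = 31/32 = 0.96875.
Kraft's inequality requires Σ ≤ 1; here Σ = 0.96875 ≤ 1, so such a prefix code exists.

0.96875; yes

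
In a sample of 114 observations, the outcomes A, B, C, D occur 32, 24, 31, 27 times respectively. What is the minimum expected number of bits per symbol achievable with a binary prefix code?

Probabilities are the counts divided by 114.
Repeatedly combine the two least-probable nodes; the expected code length is the sum of the merged weights.
merge 4/19 + 9/38 → 17/38
merge 31/114 + 16/57 → 21/38
merge 17/38 + 21/38 → 1
L = 17/38 + 21/38 + 1 = 2 bits/symbol.

2 bits/symbol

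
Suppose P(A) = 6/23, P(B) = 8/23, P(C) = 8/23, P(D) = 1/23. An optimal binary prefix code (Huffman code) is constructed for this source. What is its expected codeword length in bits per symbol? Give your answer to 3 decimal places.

Repeatedly combine the two least-probable nodes; the expected code length is the sum of the merged weights.
merge 1/23 + 6/23 → 7/23
merge 7/23 + 8/23 → 15/23
merge 8/23 + 15/23 → 1
L = 7/23 + 15/23 + 1 = 45/23 ≈ 1.957 bits/symbol.

1.957 bits/symbol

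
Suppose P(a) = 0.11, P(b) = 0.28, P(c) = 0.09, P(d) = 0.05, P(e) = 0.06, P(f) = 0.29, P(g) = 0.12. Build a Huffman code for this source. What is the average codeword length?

2.54 bits/symbol

Repeatedly combine the two least-probable nodes; the expected code length is the sum of the merged weights.
merge 1/20 + 3/50 → 11/100
merge 9/100 + 11/100 → 1/5
merge 11/100 + 3/25 → 23/100
merge 1/5 + 23/100 → 43/100
merge 7/25 + 29/100 → 57/100
merge 43/100 + 57/100 → 1
L = 11/100 + 1/5 + 23/100 + 43/100 + 57/100 + 1 = 127/50 = 2.54 bits/symbol.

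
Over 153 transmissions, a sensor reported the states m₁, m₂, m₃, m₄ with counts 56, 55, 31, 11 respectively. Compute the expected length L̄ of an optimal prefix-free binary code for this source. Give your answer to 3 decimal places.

1.908 bits/symbol

Probabilities are the counts divided by 153.
Repeatedly combine the two least-probable nodes; the expected code length is the sum of the merged weights.
merge 11/153 + 31/153 → 14/51
merge 14/51 + 55/153 → 97/153
merge 56/153 + 97/153 → 1
L = 14/51 + 97/153 + 1 = 292/153 ≈ 1.908 bits/symbol.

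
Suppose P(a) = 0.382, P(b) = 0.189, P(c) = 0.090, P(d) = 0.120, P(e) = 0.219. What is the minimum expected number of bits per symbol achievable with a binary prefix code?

Repeatedly combine the two least-probable nodes; the expected code length is the sum of the merged weights.
merge 9/100 + 3/25 → 21/100
merge 189/1000 + 21/100 → 399/1000
merge 219/1000 + 191/500 → 601/1000
merge 399/1000 + 601/1000 → 1
L = 21/100 + 399/1000 + 601/1000 + 1 = 221/100 = 2.21 bits/symbol.

2.21 bits/symbol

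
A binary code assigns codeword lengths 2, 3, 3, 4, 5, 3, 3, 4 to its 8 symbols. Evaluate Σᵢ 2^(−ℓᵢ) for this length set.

With common denominator 2^5 = 32: Σ 2^(−ℓᵢ) = 8/32 + 4/32 + 4/32 + 2/32 + 1/32 + 4/32 + 4/32 + 2/32 = 29/32 = 0.90625.

0.90625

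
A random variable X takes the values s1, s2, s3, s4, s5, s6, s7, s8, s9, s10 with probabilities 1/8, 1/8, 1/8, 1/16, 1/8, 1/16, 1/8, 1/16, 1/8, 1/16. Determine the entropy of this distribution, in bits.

3.25 bits

Each probability is a power of 1/2, so log₂(1/p) is an integer.
H = Σ p·log₂(1/p) = 1/8·3 + 1/8·3 + 1/8·3 + 1/16·4 + 1/8·3 + 1/16·4 + 1/8·3 + 1/16·4 + 1/8·3 + 1/16·4 = 3.25 bits.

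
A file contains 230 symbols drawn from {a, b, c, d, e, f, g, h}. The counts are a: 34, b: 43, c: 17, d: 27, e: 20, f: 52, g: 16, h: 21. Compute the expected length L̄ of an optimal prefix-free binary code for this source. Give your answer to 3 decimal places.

Probabilities are the counts divided by 230.
Repeatedly combine the two least-probable nodes; the expected code length is the sum of the merged weights.
merge 8/115 + 17/230 → 33/230
merge 2/23 + 21/230 → 41/230
merge 27/230 + 33/230 → 6/23
merge 17/115 + 41/230 → 15/46
merge 43/230 + 26/115 → 19/46
merge 6/23 + 15/46 → 27/46
merge 19/46 + 27/46 → 1
L = 33/230 + 41/230 + 6/23 + 15/46 + 19/46 + 27/46 + 1 = 669/230 ≈ 2.909 bits/symbol.

2.909 bits/symbol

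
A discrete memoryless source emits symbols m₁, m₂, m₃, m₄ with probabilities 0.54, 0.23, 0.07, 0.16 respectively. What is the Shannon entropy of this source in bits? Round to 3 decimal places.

1.659 bits

H = −Σ pᵢ log₂ pᵢ.
−0.54·log₂(0.54) = 0.4800
−0.23·log₂(0.23) = 0.4877
−0.07·log₂(0.07) = 0.2686
−0.16·log₂(0.16) = 0.4230
Sum ≈ 1.6593 → 1.659 bits.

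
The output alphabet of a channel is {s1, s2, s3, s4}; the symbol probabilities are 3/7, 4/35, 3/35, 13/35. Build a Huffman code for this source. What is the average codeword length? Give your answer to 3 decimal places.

1.771 bits/symbol

Repeatedly combine the two least-probable nodes; the expected code length is the sum of the merged weights.
merge 3/35 + 4/35 → 1/5
merge 1/5 + 13/35 → 4/7
merge 3/7 + 4/7 → 1
L = 1/5 + 4/7 + 1 = 62/35 ≈ 1.771 bits/symbol.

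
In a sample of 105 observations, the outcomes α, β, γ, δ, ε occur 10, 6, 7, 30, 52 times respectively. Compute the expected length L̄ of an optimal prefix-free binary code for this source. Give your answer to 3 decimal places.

Probabilities are the counts divided by 105.
Repeatedly combine the two least-probable nodes; the expected code length is the sum of the merged weights.
merge 2/35 + 1/15 → 13/105
merge 2/21 + 13/105 → 23/105
merge 23/105 + 2/7 → 53/105
merge 52/105 + 53/105 → 1
L = 13/105 + 23/105 + 53/105 + 1 = 194/105 ≈ 1.848 bits/symbol.

1.848 bits/symbol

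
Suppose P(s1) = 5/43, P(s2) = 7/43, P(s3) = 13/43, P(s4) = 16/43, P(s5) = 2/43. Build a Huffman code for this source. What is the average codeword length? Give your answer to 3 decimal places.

Repeatedly combine the two least-probable nodes; the expected code length is the sum of the merged weights.
merge 2/43 + 5/43 → 7/43
merge 7/43 + 7/43 → 14/43
merge 13/43 + 14/43 → 27/43
merge 16/43 + 27/43 → 1
L = 7/43 + 14/43 + 27/43 + 1 = 91/43 ≈ 2.116 bits/symbol.

2.116 bits/symbol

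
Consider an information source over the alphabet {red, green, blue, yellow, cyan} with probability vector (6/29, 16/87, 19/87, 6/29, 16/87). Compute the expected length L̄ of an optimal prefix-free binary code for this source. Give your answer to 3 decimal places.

2.368 bits/symbol

Repeatedly combine the two least-probable nodes; the expected code length is the sum of the merged weights.
merge 16/87 + 16/87 → 32/87
merge 6/29 + 6/29 → 12/29
merge 19/87 + 32/87 → 17/29
merge 12/29 + 17/29 → 1
L = 32/87 + 12/29 + 17/29 + 1 = 206/87 ≈ 2.368 bits/symbol.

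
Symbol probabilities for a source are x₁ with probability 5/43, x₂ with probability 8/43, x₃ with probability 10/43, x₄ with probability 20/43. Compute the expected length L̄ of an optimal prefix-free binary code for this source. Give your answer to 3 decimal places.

Repeatedly combine the two least-probable nodes; the expected code length is the sum of the merged weights.
merge 5/43 + 8/43 → 13/43
merge 10/43 + 13/43 → 23/43
merge 20/43 + 23/43 → 1
L = 13/43 + 23/43 + 1 = 79/43 ≈ 1.837 bits/symbol.

1.837 bits/symbol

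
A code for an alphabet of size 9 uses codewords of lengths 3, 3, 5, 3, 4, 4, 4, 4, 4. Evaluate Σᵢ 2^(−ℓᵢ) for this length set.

0.71875

With common denominator 2^5 = 32: Σ 2^(−ℓᵢ) = 4/32 + 4/32 + 1/32 + 4/32 + 2/32 + 2/32 + 2/32 + 2/32 + 2/32 = 23/32 = 0.71875.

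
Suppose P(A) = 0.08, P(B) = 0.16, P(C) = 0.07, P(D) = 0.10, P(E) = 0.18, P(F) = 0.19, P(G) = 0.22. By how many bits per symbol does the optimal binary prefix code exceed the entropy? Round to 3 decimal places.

0.044 bits

Entropy H = −Σ p log₂ p ≈ 2.6964 bits.
Huffman merges: 7/100+2/25→3/20; 1/10+3/20→1/4; 4/25+9/50→17/50; 19/100+11/50→41/100; 1/4+17/50→59/100; 41/100+59/100→1. L = 137/50 ≈ 2.7400.
L − H = 2.7400 − 2.6964 = 0.044 bits.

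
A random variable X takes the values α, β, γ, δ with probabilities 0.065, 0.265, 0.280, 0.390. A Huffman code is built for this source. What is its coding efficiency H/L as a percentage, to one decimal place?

93.2%

Entropy H = −Σ p log₂ p ≈ 1.8081 bits.
Huffman merges: 13/200+53/200→33/100; 7/25+33/100→61/100; 39/100+61/100→1. L = 97/50 ≈ 1.9400.
Efficiency = H/L = 1.8081/1.9400 = 93.2%.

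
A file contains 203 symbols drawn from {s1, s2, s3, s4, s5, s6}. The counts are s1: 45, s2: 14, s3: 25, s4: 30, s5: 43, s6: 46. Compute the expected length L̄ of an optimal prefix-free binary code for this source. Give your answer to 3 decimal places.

2.532 bits/symbol

Probabilities are the counts divided by 203.
Repeatedly combine the two least-probable nodes; the expected code length is the sum of the merged weights.
merge 2/29 + 25/203 → 39/203
merge 30/203 + 39/203 → 69/203
merge 43/203 + 45/203 → 88/203
merge 46/203 + 69/203 → 115/203
merge 88/203 + 115/203 → 1
L = 39/203 + 69/203 + 88/203 + 115/203 + 1 = 514/203 ≈ 2.532 bits/symbol.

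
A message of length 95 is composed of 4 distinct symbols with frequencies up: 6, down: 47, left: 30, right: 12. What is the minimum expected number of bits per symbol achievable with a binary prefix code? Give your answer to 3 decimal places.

Probabilities are the counts divided by 95.
Repeatedly combine the two least-probable nodes; the expected code length is the sum of the merged weights.
merge 6/95 + 12/95 → 18/95
merge 18/95 + 6/19 → 48/95
merge 47/95 + 48/95 → 1
L = 18/95 + 48/95 + 1 = 161/95 ≈ 1.695 bits/symbol.

1.695 bits/symbol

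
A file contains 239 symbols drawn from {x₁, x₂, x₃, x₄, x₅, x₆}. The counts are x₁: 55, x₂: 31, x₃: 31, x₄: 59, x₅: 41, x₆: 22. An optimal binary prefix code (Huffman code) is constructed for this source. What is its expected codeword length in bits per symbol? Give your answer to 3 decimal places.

Probabilities are the counts divided by 239.
Repeatedly combine the two least-probable nodes; the expected code length is the sum of the merged weights.
merge 22/239 + 31/239 → 53/239
merge 31/239 + 41/239 → 72/239
merge 53/239 + 55/239 → 108/239
merge 59/239 + 72/239 → 131/239
merge 108/239 + 131/239 → 1
L = 53/239 + 72/239 + 108/239 + 131/239 + 1 = 603/239 ≈ 2.523 bits/symbol.

2.523 bits/symbol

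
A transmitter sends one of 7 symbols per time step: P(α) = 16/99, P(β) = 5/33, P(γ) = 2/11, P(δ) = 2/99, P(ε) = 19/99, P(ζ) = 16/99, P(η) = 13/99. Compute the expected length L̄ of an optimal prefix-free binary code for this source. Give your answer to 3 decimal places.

Repeatedly combine the two least-probable nodes; the expected code length is the sum of the merged weights.
merge 2/99 + 13/99 → 5/33
merge 5/33 + 5/33 → 10/33
merge 16/99 + 16/99 → 32/99
merge 2/11 + 19/99 → 37/99
merge 10/33 + 32/99 → 62/99
merge 37/99 + 62/99 → 1
L = 5/33 + 10/33 + 32/99 + 37/99 + 62/99 + 1 = 25/9 ≈ 2.778 bits/symbol.

2.778 bits/symbol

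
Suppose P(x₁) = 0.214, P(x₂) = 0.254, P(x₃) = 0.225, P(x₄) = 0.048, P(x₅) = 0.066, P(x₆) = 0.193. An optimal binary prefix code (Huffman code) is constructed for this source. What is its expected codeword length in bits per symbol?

Repeatedly combine the two least-probable nodes; the expected code length is the sum of the merged weights.
merge 6/125 + 33/500 → 57/500
merge 57/500 + 193/1000 → 307/1000
merge 107/500 + 9/40 → 439/1000
merge 127/500 + 307/1000 → 561/1000
merge 439/1000 + 561/1000 → 1
L = 57/500 + 307/1000 + 439/1000 + 561/1000 + 1 = 2421/1000 = 2.421 bits/symbol.

2.421 bits/symbol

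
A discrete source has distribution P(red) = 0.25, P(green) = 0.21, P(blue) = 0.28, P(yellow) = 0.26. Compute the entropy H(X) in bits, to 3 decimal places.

H = −Σ pᵢ log₂ pᵢ.
−0.25·log₂(0.25) = 0.5000
−0.21·log₂(0.21) = 0.4728
−0.28·log₂(0.28) = 0.5142
−0.26·log₂(0.26) = 0.5053
Sum ≈ 1.9923 → 1.992 bits.

1.992 bits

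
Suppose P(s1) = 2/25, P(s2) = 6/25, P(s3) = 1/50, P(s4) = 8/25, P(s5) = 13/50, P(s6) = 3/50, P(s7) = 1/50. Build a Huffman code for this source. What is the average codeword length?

Repeatedly combine the two least-probable nodes; the expected code length is the sum of the merged weights.
merge 1/50 + 1/50 → 1/25
merge 1/25 + 3/50 → 1/10
merge 2/25 + 1/10 → 9/50
merge 9/50 + 6/25 → 21/50
merge 13/50 + 8/25 → 29/50
merge 21/50 + 29/50 → 1
L = 1/25 + 1/10 + 9/50 + 21/50 + 29/50 + 1 = 58/25 = 2.32 bits/symbol.

2.32 bits/symbol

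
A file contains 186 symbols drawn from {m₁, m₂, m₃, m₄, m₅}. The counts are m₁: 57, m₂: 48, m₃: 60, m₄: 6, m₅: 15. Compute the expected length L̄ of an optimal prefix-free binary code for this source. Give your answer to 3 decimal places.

2.113 bits/symbol

Probabilities are the counts divided by 186.
Repeatedly combine the two least-probable nodes; the expected code length is the sum of the merged weights.
merge 1/31 + 5/62 → 7/62
merge 7/62 + 8/31 → 23/62
merge 19/62 + 10/31 → 39/62
merge 23/62 + 39/62 → 1
L = 7/62 + 23/62 + 39/62 + 1 = 131/62 ≈ 2.113 bits/symbol.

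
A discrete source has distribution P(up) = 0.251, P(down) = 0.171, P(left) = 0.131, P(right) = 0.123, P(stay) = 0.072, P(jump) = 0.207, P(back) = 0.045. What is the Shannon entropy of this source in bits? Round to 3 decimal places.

2.637 bits

H = −Σ pᵢ log₂ pᵢ.
−0.251·log₂(0.251) = 0.5006
−0.171·log₂(0.171) = 0.4357
−0.131·log₂(0.131) = 0.3841
−0.123·log₂(0.123) = 0.3719
−0.072·log₂(0.072) = 0.2733
−0.207·log₂(0.207) = 0.4704
−0.045·log₂(0.045) = 0.2013
Sum ≈ 2.6372 → 2.637 bits.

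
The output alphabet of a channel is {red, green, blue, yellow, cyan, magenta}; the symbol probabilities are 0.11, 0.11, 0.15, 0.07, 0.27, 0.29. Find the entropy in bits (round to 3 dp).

2.408 bits

H = −Σ pᵢ log₂ pᵢ.
−0.11·log₂(0.11) = 0.3503
−0.11·log₂(0.11) = 0.3503
−0.15·log₂(0.15) = 0.4105
−0.07·log₂(0.07) = 0.2686
−0.27·log₂(0.27) = 0.5100
−0.29·log₂(0.29) = 0.5179
Sum ≈ 2.4076 → 2.408 bits.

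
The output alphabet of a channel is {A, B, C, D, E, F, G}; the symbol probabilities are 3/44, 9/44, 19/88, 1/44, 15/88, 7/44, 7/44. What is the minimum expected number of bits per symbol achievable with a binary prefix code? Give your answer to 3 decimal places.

2.670 bits/symbol

Repeatedly combine the two least-probable nodes; the expected code length is the sum of the merged weights.
merge 1/44 + 3/44 → 1/11
merge 1/11 + 7/44 → 1/4
merge 7/44 + 15/88 → 29/88
merge 9/44 + 19/88 → 37/88
merge 1/4 + 29/88 → 51/88
merge 37/88 + 51/88 → 1
L = 1/11 + 1/4 + 29/88 + 37/88 + 51/88 + 1 = 235/88 ≈ 2.670 bits/symbol.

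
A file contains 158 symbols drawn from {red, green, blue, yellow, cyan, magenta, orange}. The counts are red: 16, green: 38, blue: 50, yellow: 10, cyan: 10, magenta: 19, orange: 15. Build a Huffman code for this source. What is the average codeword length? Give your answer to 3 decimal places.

2.570 bits/symbol

Probabilities are the counts divided by 158.
Repeatedly combine the two least-probable nodes; the expected code length is the sum of the merged weights.
merge 5/79 + 5/79 → 10/79
merge 15/158 + 8/79 → 31/158
merge 19/158 + 10/79 → 39/158
merge 31/158 + 19/79 → 69/158
merge 39/158 + 25/79 → 89/158
merge 69/158 + 89/158 → 1
L = 10/79 + 31/158 + 39/158 + 69/158 + 89/158 + 1 = 203/79 ≈ 2.570 bits/symbol.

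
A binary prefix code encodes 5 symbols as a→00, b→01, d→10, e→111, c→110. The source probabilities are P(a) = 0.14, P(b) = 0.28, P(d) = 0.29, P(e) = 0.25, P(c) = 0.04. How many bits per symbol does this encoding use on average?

2.29 bits/symbol

L̄ = Σ pᵢ·ℓᵢ = 0.14·2 + 0.28·2 + 0.29·2 + 0.25·3 + 0.04·3 = 2.29 bits/symbol.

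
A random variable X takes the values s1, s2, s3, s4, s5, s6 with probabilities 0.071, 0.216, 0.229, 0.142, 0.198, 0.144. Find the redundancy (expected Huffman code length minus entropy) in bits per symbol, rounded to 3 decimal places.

Entropy H = −Σ p log₂ p ≈ 2.5006 bits.
Huffman merges: 71/1000+71/500→213/1000; 18/125+99/500→171/500; 213/1000+27/125→429/1000; 229/1000+171/500→571/1000; 429/1000+571/1000→1. L = 511/200 ≈ 2.5550.
L − H = 2.5550 − 2.5006 = 0.054 bits.

0.054 bits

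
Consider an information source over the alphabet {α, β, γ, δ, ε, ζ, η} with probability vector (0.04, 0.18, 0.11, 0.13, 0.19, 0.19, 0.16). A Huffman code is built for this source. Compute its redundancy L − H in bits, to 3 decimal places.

0.073 bits

Entropy H = −Σ p log₂ p ≈ 2.6975 bits.
Huffman merges: 1/25+11/100→3/20; 13/100+3/20→7/25; 4/25+9/50→17/50; 19/100+19/100→19/50; 7/25+17/50→31/50; 19/50+31/50→1. L = 277/100 ≈ 2.7700.
L − H = 2.7700 − 2.6975 = 0.073 bits.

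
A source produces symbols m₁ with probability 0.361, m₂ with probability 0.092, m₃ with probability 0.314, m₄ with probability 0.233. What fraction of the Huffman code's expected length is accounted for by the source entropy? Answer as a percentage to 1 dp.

94.8%

Entropy H = −Σ p log₂ p ≈ 1.8617 bits.
Huffman merges: 23/250+233/1000→13/40; 157/500+13/40→639/1000; 361/1000+639/1000→1. L = 491/250 ≈ 1.9640.
Efficiency = H/L = 1.8617/1.9640 = 94.8%.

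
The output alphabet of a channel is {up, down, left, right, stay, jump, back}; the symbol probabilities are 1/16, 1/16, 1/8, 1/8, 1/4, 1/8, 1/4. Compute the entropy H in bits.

Each probability is a power of 1/2, so log₂(1/p) is an integer.
H = Σ p·log₂(1/p) = 1/16·4 + 1/16·4 + 1/8·3 + 1/8·3 + 1/4·2 + 1/8·3 + 1/4·2 = 2.625 bits.

2.625 bits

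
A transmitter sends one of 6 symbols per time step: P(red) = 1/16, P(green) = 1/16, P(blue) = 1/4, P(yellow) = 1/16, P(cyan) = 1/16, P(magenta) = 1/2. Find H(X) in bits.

Each probability is a power of 1/2, so log₂(1/p) is an integer.
H = Σ p·log₂(1/p) = 1/16·4 + 1/16·4 + 1/4·2 + 1/16·4 + 1/16·4 + 1/2·1 = 2 bits.

2 bits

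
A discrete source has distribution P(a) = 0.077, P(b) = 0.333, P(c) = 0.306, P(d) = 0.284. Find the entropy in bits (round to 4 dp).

1.8516 bits

H = −Σ pᵢ log₂ pᵢ.
−0.077·log₂(0.077) = 0.2848
−0.333·log₂(0.333) = 0.5283
−0.306·log₂(0.306) = 0.5228
−0.284·log₂(0.284) = 0.5158
Sum ≈ 1.8516 → 1.8516 bits.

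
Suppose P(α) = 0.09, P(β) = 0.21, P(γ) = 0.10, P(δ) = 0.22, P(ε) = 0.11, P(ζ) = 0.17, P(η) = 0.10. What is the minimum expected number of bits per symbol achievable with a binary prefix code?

Repeatedly combine the two least-probable nodes; the expected code length is the sum of the merged weights.
merge 9/100 + 1/10 → 19/100
merge 1/10 + 11/100 → 21/100
merge 17/100 + 19/100 → 9/25
merge 21/100 + 21/100 → 21/50
merge 11/50 + 9/25 → 29/50
merge 21/50 + 29/50 → 1
L = 19/100 + 21/100 + 9/25 + 21/50 + 29/50 + 1 = 69/25 = 2.76 bits/symbol.

2.76 bits/symbol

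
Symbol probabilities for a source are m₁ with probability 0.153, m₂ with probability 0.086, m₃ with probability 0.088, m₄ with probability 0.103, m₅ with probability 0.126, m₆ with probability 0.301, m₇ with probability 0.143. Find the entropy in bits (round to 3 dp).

H = −Σ pᵢ log₂ pᵢ.
−0.153·log₂(0.153) = 0.4144
−0.086·log₂(0.086) = 0.3044
−0.088·log₂(0.088) = 0.3086
−0.103·log₂(0.103) = 0.3378
−0.126·log₂(0.126) = 0.3766
−0.301·log₂(0.301) = 0.5214
−0.143·log₂(0.143) = 0.4012
Sum ≈ 2.6643 → 2.664 bits.

2.664 bits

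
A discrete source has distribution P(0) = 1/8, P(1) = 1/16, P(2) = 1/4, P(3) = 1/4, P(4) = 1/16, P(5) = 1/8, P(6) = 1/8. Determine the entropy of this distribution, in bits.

Each probability is a power of 1/2, so log₂(1/p) is an integer.
H = Σ p·log₂(1/p) = 1/8·3 + 1/16·4 + 1/4·2 + 1/4·2 + 1/16·4 + 1/8·3 + 1/8·3 = 2.625 bits.

2.625 bits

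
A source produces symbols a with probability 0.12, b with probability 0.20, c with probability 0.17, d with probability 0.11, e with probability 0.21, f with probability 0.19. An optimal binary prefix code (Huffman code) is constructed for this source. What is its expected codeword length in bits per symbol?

2.59 bits/symbol

Repeatedly combine the two least-probable nodes; the expected code length is the sum of the merged weights.
merge 11/100 + 3/25 → 23/100
merge 17/100 + 19/100 → 9/25
merge 1/5 + 21/100 → 41/100
merge 23/100 + 9/25 → 59/100
merge 41/100 + 59/100 → 1
L = 23/100 + 9/25 + 41/100 + 59/100 + 1 = 259/100 = 2.59 bits/symbol.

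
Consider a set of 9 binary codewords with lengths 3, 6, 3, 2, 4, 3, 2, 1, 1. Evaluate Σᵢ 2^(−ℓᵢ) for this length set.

With common denominator 2^6 = 64: Σ 2^(−ℓᵢ) = 8/64 + 1/64 + 8/64 + 16/64 + 4/64 + 8/64 + 16/64 + 32/64 + 32/64 = 125/64 = 1.953125.

1.953125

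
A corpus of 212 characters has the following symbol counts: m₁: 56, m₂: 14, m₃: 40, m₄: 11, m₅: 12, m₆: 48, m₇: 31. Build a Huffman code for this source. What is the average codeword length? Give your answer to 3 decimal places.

Probabilities are the counts divided by 212.
Repeatedly combine the two least-probable nodes; the expected code length is the sum of the merged weights.
merge 11/212 + 3/53 → 23/212
merge 7/106 + 23/212 → 37/212
merge 31/212 + 37/212 → 17/53
merge 10/53 + 12/53 → 22/53
merge 14/53 + 17/53 → 31/53
merge 22/53 + 31/53 → 1
L = 23/212 + 37/212 + 17/53 + 22/53 + 31/53 + 1 = 138/53 ≈ 2.604 bits/symbol.

2.604 bits/symbol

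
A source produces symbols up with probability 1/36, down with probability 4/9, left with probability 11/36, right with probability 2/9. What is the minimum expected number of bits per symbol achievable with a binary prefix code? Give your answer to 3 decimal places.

1.806 bits/symbol

Repeatedly combine the two least-probable nodes; the expected code length is the sum of the merged weights.
merge 1/36 + 2/9 → 1/4
merge 1/4 + 11/36 → 5/9
merge 4/9 + 5/9 → 1
L = 1/4 + 5/9 + 1 = 65/36 ≈ 1.806 bits/symbol.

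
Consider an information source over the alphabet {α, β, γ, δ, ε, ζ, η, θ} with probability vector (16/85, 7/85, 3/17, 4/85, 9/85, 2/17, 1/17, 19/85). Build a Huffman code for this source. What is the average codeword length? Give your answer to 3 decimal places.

Repeatedly combine the two least-probable nodes; the expected code length is the sum of the merged weights.
merge 4/85 + 1/17 → 9/85
merge 7/85 + 9/85 → 16/85
merge 9/85 + 2/17 → 19/85
merge 3/17 + 16/85 → 31/85
merge 16/85 + 19/85 → 7/17
merge 19/85 + 31/85 → 10/17
merge 7/17 + 10/17 → 1
L = 9/85 + 16/85 + 19/85 + 31/85 + 7/17 + 10/17 + 1 = 49/17 ≈ 2.882 bits/symbol.

2.882 bits/symbol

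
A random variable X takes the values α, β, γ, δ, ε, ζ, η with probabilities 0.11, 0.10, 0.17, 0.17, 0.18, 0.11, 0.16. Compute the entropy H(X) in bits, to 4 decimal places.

2.7703 bits

H = −Σ pᵢ log₂ pᵢ.
−0.11·log₂(0.11) = 0.3503
−0.10·log₂(0.10) = 0.3322
−0.17·log₂(0.17) = 0.4346
−0.17·log₂(0.17) = 0.4346
−0.18·log₂(0.18) = 0.4453
−0.11·log₂(0.11) = 0.3503
−0.16·log₂(0.16) = 0.4230
Sum ≈ 2.7703 → 2.7703 bits.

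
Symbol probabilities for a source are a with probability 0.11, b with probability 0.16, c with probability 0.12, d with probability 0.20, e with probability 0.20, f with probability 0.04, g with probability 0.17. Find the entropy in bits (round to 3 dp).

H = −Σ pᵢ log₂ pᵢ.
−0.11·log₂(0.11) = 0.3503
−0.16·log₂(0.16) = 0.4230
−0.12·log₂(0.12) = 0.3671
−0.20·log₂(0.20) = 0.4644
−0.20·log₂(0.20) = 0.4644
−0.04·log₂(0.04) = 0.1858
−0.17·log₂(0.17) = 0.4346
Sum ≈ 2.6895 → 2.689 bits.

2.689 bits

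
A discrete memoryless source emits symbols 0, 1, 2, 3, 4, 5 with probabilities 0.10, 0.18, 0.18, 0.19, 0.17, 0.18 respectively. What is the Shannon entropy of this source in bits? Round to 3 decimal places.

H = −Σ pᵢ log₂ pᵢ.
−0.10·log₂(0.10) = 0.3322
−0.18·log₂(0.18) = 0.4453
−0.18·log₂(0.18) = 0.4453
−0.19·log₂(0.19) = 0.4552
−0.17·log₂(0.17) = 0.4346
−0.18·log₂(0.18) = 0.4453
Sum ≈ 2.5579 → 2.558 bits.

2.558 bits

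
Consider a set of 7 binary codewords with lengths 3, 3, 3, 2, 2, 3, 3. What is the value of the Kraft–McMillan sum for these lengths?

1.125

With common denominator 2^3 = 8: Σ 2^(−ℓᵢ) = 1/8 + 1/8 + 1/8 + 2/8 + 2/8 + 1/8 + 1/8 = 9/8 = 1.125.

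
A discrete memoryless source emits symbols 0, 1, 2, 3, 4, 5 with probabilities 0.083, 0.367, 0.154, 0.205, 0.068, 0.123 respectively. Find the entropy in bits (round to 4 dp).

2.3487 bits

H = −Σ pᵢ log₂ pᵢ.
−0.083·log₂(0.083) = 0.2980
−0.367·log₂(0.367) = 0.5307
−0.154·log₂(0.154) = 0.4156
−0.205·log₂(0.205) = 0.4687
−0.068·log₂(0.068) = 0.2637
−0.123·log₂(0.123) = 0.3719
Sum ≈ 2.3487 → 2.3487 bits.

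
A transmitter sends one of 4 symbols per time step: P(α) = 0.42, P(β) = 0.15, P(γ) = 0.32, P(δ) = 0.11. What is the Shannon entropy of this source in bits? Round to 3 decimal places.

H = −Σ pᵢ log₂ pᵢ.
−0.42·log₂(0.42) = 0.5256
−0.15·log₂(0.15) = 0.4105
−0.32·log₂(0.32) = 0.5260
−0.11·log₂(0.11) = 0.3503
Sum ≈ 1.8125 → 1.813 bits.

1.813 bits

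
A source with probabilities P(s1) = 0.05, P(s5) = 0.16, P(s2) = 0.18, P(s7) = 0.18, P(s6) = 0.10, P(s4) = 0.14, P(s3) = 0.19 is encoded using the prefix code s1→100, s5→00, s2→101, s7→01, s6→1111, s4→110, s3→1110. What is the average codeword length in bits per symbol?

L̄ = Σ pᵢ·ℓᵢ = 0.05·3 + 0.16·2 + 0.18·3 + 0.18·2 + 0.10·4 + 0.14·3 + 0.19·4 = 2.95 bits/symbol.

2.95 bits/symbol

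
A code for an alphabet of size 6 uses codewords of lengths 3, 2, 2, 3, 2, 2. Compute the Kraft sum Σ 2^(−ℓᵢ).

With common denominator 2^3 = 8: Σ 2^(−ℓᵢ) = 1/8 + 2/8 + 2/8 + 1/8 + 2/8 + 2/8 = 10/8 = 1.25.

1.25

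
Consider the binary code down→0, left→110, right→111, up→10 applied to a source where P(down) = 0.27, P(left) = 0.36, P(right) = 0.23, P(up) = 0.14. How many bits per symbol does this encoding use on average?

L̄ = Σ pᵢ·ℓᵢ = 0.27·1 + 0.36·3 + 0.23·3 + 0.14·2 = 2.32 bits/symbol.

2.32 bits/symbol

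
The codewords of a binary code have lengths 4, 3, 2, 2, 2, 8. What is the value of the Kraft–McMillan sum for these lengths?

With common denominator 2^8 = 256: Σ 2^(−ℓᵢ) = 16/256 + 32/256 + 64/256 + 64/256 + 64/256 + 1/256 = 241/256 = 0.94140625.

0.94140625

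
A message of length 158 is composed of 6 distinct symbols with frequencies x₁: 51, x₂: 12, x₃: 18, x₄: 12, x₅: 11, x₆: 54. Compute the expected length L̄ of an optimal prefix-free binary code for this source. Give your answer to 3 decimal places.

Probabilities are the counts divided by 158.
Repeatedly combine the two least-probable nodes; the expected code length is the sum of the merged weights.
merge 11/158 + 6/79 → 23/158
merge 6/79 + 9/79 → 15/79
merge 23/158 + 15/79 → 53/158
merge 51/158 + 53/158 → 52/79
merge 27/79 + 52/79 → 1
L = 23/158 + 15/79 + 53/158 + 52/79 + 1 = 184/79 ≈ 2.329 bits/symbol.

2.329 bits/symbol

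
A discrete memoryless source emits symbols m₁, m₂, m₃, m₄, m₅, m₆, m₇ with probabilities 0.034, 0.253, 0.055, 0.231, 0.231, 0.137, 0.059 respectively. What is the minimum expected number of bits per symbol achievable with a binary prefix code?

Repeatedly combine the two least-probable nodes; the expected code length is the sum of the merged weights.
merge 17/500 + 11/200 → 89/1000
merge 59/1000 + 89/1000 → 37/250
merge 137/1000 + 37/250 → 57/200
merge 231/1000 + 231/1000 → 231/500
merge 253/1000 + 57/200 → 269/500
merge 231/500 + 269/500 → 1
L = 89/1000 + 37/250 + 57/200 + 231/500 + 269/500 + 1 = 1261/500 = 2.522 bits/symbol.

2.522 bits/symbol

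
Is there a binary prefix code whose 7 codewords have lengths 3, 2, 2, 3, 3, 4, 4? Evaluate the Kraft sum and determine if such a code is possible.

With common denominator 2^4 = 16: Σ 2^(−ℓᵢ) = 2/16 + 4/16 + 4/16 + 2/16 + 2/16 + 1/16 + 1/16 = 16/16 = 1.
Kraft's inequality requires Σ ≤ 1; here Σ = 1 ≤ 1, so such a prefix code exists.

1; yes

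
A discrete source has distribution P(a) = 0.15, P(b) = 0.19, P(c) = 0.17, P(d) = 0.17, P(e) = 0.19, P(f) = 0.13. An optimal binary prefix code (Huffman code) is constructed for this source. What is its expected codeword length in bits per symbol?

Repeatedly combine the two least-probable nodes; the expected code length is the sum of the merged weights.
merge 13/100 + 3/20 → 7/25
merge 17/100 + 17/100 → 17/50
merge 19/100 + 19/100 → 19/50
merge 7/25 + 17/50 → 31/50
merge 19/50 + 31/50 → 1
L = 7/25 + 17/50 + 19/50 + 31/50 + 1 = 131/50 = 2.62 bits/symbol.

2.62 bits/symbol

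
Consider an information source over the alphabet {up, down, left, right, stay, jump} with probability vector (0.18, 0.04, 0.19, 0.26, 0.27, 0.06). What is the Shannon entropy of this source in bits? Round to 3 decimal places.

H = −Σ pᵢ log₂ pᵢ.
−0.18·log₂(0.18) = 0.4453
−0.04·log₂(0.04) = 0.1858
−0.19·log₂(0.19) = 0.4552
−0.26·log₂(0.26) = 0.5053
−0.27·log₂(0.27) = 0.5100
−0.06·log₂(0.06) = 0.2435
Sum ≈ 2.3451 → 2.345 bits.

2.345 bits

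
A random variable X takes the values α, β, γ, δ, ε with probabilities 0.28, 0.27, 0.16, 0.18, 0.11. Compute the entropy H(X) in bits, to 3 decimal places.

2.243 bits

H = −Σ pᵢ log₂ pᵢ.
−0.28·log₂(0.28) = 0.5142
−0.27·log₂(0.27) = 0.5100
−0.16·log₂(0.16) = 0.4230
−0.18·log₂(0.18) = 0.4453
−0.11·log₂(0.11) = 0.3503
Sum ≈ 2.2429 → 2.243 bits.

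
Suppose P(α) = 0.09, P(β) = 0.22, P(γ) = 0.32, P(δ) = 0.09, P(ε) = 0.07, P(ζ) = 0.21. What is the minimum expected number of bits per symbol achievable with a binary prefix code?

Repeatedly combine the two least-probable nodes; the expected code length is the sum of the merged weights.
merge 7/100 + 9/100 → 4/25
merge 9/100 + 4/25 → 1/4
merge 21/100 + 11/50 → 43/100
merge 1/4 + 8/25 → 57/100
merge 43/100 + 57/100 → 1
L = 4/25 + 1/4 + 43/100 + 57/100 + 1 = 241/100 = 2.41 bits/symbol.

2.41 bits/symbol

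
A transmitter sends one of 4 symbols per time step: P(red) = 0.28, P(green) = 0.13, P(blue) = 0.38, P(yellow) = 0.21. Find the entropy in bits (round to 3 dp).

H = −Σ pᵢ log₂ pᵢ.
−0.28·log₂(0.28) = 0.5142
−0.13·log₂(0.13) = 0.3826
−0.38·log₂(0.38) = 0.5305
−0.21·log₂(0.21) = 0.4728
Sum ≈ 1.9001 → 1.900 bits.

1.900 bits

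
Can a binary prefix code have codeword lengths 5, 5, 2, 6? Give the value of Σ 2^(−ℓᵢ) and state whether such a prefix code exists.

0.328125; yes

With common denominator 2^6 = 64: Σ 2^(−ℓᵢ) = 2/64 + 2/64 + 16/64 + 1/64 = 21/64 = 0.328125.
Kraft's inequality requires Σ ≤ 1; here Σ = 0.328125 ≤ 1, so such a prefix code exists.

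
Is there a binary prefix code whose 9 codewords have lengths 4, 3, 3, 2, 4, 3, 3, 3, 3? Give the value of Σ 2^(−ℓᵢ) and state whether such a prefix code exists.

With common denominator 2^4 = 16: Σ 2^(−ℓᵢ) = 1/16 + 2/16 + 2/16 + 4/16 + 1/16 + 2/16 + 2/16 + 2/16 + 2/16 = 18/16 = 1.125.
Kraft's inequality requires Σ ≤ 1; here Σ = 1.125 > 1, so no such prefix code exists.

1.125; no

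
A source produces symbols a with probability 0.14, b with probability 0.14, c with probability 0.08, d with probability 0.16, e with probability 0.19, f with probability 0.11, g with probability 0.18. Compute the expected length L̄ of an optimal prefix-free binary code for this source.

Repeatedly combine the two least-probable nodes; the expected code length is the sum of the merged weights.
merge 2/25 + 11/100 → 19/100
merge 7/50 + 7/50 → 7/25
merge 4/25 + 9/50 → 17/50
merge 19/100 + 19/100 → 19/50
merge 7/25 + 17/50 → 31/50
merge 19/50 + 31/50 → 1
L = 19/100 + 7/25 + 17/50 + 19/50 + 31/50 + 1 = 281/100 = 2.81 bits/symbol.

2.81 bits/symbol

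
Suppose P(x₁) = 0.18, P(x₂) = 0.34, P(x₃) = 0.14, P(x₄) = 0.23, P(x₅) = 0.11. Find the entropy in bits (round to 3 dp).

2.210 bits

H = −Σ pᵢ log₂ pᵢ.
−0.18·log₂(0.18) = 0.4453
−0.34·log₂(0.34) = 0.5292
−0.14·log₂(0.14) = 0.3971
−0.23·log₂(0.23) = 0.4877
−0.11·log₂(0.11) = 0.3503
Sum ≈ 2.2095 → 2.210 bits.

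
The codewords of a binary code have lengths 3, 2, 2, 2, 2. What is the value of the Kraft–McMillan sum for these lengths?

With common denominator 2^3 = 8: Σ 2^(−ℓᵢ) = 1/8 + 2/8 + 2/8 + 2/8 + 2/8 = 9/8 = 1.125.

1.125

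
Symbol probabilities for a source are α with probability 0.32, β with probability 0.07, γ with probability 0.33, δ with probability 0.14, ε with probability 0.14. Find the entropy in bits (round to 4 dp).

H = −Σ pᵢ log₂ pᵢ.
−0.32·log₂(0.32) = 0.5260
−0.07·log₂(0.07) = 0.2686
−0.33·log₂(0.33) = 0.5278
−0.14·log₂(0.14) = 0.3971
−0.14·log₂(0.14) = 0.3971
Sum ≈ 2.1166 → 2.1166 bits.

2.1166 bits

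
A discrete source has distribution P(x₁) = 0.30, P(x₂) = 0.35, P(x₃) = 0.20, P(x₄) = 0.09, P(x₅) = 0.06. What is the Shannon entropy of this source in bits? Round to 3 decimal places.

2.072 bits

H = −Σ pᵢ log₂ pᵢ.
−0.30·log₂(0.30) = 0.5211
−0.35·log₂(0.35) = 0.5301
−0.20·log₂(0.20) = 0.4644
−0.09·log₂(0.09) = 0.3127
−0.06·log₂(0.06) = 0.2435
Sum ≈ 2.0718 → 2.072 bits.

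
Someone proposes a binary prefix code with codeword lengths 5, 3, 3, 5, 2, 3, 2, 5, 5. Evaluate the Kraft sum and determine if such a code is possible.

With common denominator 2^5 = 32: Σ 2^(−ℓᵢ) = 1/32 + 4/32 + 4/32 + 1/32 + 8/32 + 4/32 + 8/32 + 1/32 + 1/32 = 32/32 = 1.
Kraft's inequality requires Σ ≤ 1; here Σ = 1 ≤ 1, so such a prefix code exists.

1; yes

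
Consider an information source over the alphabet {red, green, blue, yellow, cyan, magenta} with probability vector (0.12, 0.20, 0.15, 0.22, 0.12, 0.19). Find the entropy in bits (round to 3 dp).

2.545 bits

H = −Σ pᵢ log₂ pᵢ.
−0.12·log₂(0.12) = 0.3671
−0.20·log₂(0.20) = 0.4644
−0.15·log₂(0.15) = 0.4105
−0.22·log₂(0.22) = 0.4806
−0.12·log₂(0.12) = 0.3671
−0.19·log₂(0.19) = 0.4552
Sum ≈ 2.5449 → 2.545 bits.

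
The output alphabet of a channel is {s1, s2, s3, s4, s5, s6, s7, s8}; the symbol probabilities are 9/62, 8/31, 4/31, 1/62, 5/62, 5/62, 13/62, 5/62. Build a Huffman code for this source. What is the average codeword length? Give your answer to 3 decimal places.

Repeatedly combine the two least-probable nodes; the expected code length is the sum of the merged weights.
merge 1/62 + 5/62 → 3/31
merge 5/62 + 5/62 → 5/31
merge 3/31 + 4/31 → 7/31
merge 9/62 + 5/31 → 19/62
merge 13/62 + 7/31 → 27/62
merge 8/31 + 19/62 → 35/62
merge 27/62 + 35/62 → 1
L = 3/31 + 5/31 + 7/31 + 19/62 + 27/62 + 35/62 + 1 = 173/62 ≈ 2.790 bits/symbol.

2.790 bits/symbol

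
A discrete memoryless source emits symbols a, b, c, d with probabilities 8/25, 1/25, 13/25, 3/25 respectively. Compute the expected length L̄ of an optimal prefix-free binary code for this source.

Repeatedly combine the two least-probable nodes; the expected code length is the sum of the merged weights.
merge 1/25 + 3/25 → 4/25
merge 4/25 + 8/25 → 12/25
merge 12/25 + 13/25 → 1
L = 4/25 + 12/25 + 1 = 41/25 = 1.64 bits/symbol.

1.64 bits/symbol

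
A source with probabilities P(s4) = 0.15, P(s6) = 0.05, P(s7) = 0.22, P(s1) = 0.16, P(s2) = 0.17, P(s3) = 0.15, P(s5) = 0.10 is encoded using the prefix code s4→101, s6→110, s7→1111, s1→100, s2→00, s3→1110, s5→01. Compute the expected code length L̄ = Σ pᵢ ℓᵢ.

3.1 bits/symbol

L̄ = Σ pᵢ·ℓᵢ = 0.15·3 + 0.05·3 + 0.22·4 + 0.16·3 + 0.17·2 + 0.15·4 + 0.10·2 = 3.1 bits/symbol.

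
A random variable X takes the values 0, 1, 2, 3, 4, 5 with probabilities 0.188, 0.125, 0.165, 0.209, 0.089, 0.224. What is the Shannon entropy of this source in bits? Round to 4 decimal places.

H = −Σ pᵢ log₂ pᵢ.
−0.188·log₂(0.188) = 0.4533
−0.125·log₂(0.125) = 0.3750
−0.165·log₂(0.165) = 0.4289
−0.209·log₂(0.209) = 0.4720
−0.089·log₂(0.089) = 0.3106
−0.224·log₂(0.224) = 0.4835
Sum ≈ 2.5233 → 2.5233 bits.

2.5233 bits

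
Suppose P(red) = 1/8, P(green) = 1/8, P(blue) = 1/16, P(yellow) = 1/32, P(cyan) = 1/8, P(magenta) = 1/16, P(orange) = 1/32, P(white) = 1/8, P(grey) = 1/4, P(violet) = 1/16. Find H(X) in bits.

Each probability is a power of 1/2, so log₂(1/p) is an integer.
H = Σ p·log₂(1/p) = 1/8·3 + 1/8·3 + 1/16·4 + 1/32·5 + 1/8·3 + 1/16·4 + 1/32·5 + 1/8·3 + 1/4·2 + 1/16·4 = 3.0625 bits.

3.0625 bits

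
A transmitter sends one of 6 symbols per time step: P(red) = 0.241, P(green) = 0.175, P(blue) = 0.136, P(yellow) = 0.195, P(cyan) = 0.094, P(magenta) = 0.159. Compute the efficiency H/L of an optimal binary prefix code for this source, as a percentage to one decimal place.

98.6%

Entropy H = −Σ p log₂ p ≈ 2.5286 bits.
Huffman merges: 47/500+17/125→23/100; 159/1000+7/40→167/500; 39/200+23/100→17/40; 241/1000+167/500→23/40; 17/40+23/40→1. L = 641/250 ≈ 2.5640.
Efficiency = H/L = 2.5286/2.5640 = 98.6%.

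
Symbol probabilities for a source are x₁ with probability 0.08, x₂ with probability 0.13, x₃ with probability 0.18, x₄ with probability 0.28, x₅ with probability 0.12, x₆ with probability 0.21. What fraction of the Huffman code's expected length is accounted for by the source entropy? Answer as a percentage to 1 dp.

98.5%

Entropy H = −Σ p log₂ p ≈ 2.4736 bits.
Huffman merges: 2/25+3/25→1/5; 13/100+9/50→31/100; 1/5+21/100→41/100; 7/25+31/100→59/100; 41/100+59/100→1. L = 251/100 ≈ 2.5100.
Efficiency = H/L = 2.4736/2.5100 = 98.5%.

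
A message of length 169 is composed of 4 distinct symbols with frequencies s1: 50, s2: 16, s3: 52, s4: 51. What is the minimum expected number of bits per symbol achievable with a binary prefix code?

2 bits/symbol

Probabilities are the counts divided by 169.
Repeatedly combine the two least-probable nodes; the expected code length is the sum of the merged weights.
merge 16/169 + 50/169 → 66/169
merge 51/169 + 4/13 → 103/169
merge 66/169 + 103/169 → 1
L = 66/169 + 103/169 + 1 = 2 bits/symbol.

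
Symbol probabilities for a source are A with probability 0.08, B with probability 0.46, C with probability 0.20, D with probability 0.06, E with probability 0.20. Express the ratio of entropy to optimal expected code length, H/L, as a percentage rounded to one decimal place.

Entropy H = −Σ p log₂ p ≈ 1.9791 bits.
Huffman merges: 3/50+2/25→7/50; 7/50+1/5→17/50; 1/5+17/50→27/50; 23/50+27/50→1. L = 101/50 ≈ 2.0200.
Efficiency = H/L = 1.9791/2.0200 = 98.0%.

98.0%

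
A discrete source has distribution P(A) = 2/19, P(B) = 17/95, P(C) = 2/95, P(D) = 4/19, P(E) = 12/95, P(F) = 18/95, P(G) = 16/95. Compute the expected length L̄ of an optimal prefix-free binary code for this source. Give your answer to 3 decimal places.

Repeatedly combine the two least-probable nodes; the expected code length is the sum of the merged weights.
merge 2/95 + 2/19 → 12/95
merge 12/95 + 12/95 → 24/95
merge 16/95 + 17/95 → 33/95
merge 18/95 + 4/19 → 2/5
merge 24/95 + 33/95 → 3/5
merge 2/5 + 3/5 → 1
L = 12/95 + 24/95 + 33/95 + 2/5 + 3/5 + 1 = 259/95 ≈ 2.726 bits/symbol.

2.726 bits/symbol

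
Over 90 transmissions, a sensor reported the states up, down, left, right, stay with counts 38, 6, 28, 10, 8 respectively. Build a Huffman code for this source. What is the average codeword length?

Probabilities are the counts divided by 90.
Repeatedly combine the two least-probable nodes; the expected code length is the sum of the merged weights.
merge 1/15 + 4/45 → 7/45
merge 1/9 + 7/45 → 4/15
merge 4/15 + 14/45 → 26/45
merge 19/45 + 26/45 → 1
L = 7/45 + 4/15 + 26/45 + 1 = 2 bits/symbol.

2 bits/symbol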